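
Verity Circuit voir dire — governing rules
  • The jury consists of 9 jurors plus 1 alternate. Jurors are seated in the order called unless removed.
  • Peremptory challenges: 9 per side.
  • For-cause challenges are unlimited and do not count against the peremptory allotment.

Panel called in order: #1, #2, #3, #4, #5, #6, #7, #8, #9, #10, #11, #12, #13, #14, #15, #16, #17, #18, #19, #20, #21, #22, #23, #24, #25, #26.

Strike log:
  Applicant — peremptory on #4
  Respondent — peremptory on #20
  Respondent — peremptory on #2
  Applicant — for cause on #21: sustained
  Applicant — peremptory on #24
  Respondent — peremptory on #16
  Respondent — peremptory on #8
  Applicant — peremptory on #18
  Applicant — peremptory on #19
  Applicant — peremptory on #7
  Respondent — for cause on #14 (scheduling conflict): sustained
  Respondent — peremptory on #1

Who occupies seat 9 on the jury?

15

Removed: #1, #2, #4, #7, #8, #14, #16, #18, #19, #20, #21, #24.
Filling seats in venire order through position 9: #3, #5, #6, #9, #10, #11, #12, #13, #15.
So seat 9 is #15.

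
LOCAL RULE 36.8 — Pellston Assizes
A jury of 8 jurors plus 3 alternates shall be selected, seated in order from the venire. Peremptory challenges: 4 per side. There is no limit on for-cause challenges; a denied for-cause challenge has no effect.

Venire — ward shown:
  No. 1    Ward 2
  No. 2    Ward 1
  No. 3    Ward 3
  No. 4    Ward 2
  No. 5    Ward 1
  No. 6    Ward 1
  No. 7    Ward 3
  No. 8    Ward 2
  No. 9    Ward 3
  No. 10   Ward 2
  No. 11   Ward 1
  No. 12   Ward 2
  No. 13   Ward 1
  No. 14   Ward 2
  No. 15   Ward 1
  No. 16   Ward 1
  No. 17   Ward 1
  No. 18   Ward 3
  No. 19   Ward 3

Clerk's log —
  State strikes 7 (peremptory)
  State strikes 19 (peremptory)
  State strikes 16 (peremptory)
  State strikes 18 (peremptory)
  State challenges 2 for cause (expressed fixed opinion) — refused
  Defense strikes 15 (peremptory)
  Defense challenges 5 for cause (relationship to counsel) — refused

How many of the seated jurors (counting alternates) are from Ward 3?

2

Removed: #7, #15, #16, #18, #19.
Seated (11 incl. alternates): #1, #2, #3, #4, #5, #6, #8, #9, #10, #11, #12.
Of those, in Ward 3: #3, #9 → 2.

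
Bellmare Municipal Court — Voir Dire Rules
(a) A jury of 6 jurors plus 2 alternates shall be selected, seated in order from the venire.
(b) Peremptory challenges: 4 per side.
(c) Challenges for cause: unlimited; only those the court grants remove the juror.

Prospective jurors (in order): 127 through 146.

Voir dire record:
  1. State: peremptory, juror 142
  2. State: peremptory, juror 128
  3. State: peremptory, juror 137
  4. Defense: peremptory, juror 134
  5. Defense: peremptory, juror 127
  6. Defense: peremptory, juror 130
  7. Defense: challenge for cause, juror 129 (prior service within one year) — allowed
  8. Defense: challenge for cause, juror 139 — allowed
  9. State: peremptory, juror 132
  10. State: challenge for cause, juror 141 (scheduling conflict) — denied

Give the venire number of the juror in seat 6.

140

Removed: #127, #128, #129, #130, #132, #134, #137, #139, #142. (#141 stays — for-cause denied.)
Seating in order: seats 1–6 → #131, #133, #135, #136, #138, #140; alternates → #141, #143.
So seat 6 is #140.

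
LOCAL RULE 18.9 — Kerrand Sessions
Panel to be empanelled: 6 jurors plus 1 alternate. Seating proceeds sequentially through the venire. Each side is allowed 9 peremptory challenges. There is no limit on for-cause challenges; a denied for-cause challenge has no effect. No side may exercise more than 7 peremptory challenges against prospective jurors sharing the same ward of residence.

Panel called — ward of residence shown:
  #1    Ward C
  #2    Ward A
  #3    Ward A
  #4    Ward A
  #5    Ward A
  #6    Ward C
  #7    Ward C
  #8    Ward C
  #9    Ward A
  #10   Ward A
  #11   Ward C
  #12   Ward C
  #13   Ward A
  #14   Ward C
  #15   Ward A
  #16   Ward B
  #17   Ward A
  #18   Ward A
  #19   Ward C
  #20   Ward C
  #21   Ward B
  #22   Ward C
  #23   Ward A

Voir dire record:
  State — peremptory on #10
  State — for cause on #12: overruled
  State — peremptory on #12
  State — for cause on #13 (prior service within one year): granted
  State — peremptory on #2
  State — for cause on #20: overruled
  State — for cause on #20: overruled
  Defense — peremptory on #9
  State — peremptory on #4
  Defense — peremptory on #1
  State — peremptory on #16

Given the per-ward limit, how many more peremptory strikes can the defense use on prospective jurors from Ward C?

Defense peremptories so far: #9, #1 — 2 of 9 used, 7 left overall.
Against Ward C: #1 — 1 used; per-ward cap 7 leaves 6.
Binding limit: min(7, 6) = 6.

6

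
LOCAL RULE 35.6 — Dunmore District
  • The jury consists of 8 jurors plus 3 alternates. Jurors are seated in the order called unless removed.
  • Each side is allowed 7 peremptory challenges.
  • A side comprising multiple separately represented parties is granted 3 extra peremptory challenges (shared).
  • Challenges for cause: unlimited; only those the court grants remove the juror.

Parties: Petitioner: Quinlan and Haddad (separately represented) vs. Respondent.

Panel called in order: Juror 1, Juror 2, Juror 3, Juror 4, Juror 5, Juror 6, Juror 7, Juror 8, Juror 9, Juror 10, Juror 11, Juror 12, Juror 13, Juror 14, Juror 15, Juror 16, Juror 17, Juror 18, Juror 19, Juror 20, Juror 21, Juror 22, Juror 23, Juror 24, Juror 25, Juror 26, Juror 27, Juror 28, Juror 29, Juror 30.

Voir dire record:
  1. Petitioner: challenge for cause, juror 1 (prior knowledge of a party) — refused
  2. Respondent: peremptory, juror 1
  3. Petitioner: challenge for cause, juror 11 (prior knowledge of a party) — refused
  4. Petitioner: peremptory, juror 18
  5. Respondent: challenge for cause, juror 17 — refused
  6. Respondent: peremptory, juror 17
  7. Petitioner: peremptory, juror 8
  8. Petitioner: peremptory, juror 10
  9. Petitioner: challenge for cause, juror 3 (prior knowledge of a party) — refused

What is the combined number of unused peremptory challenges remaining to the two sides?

12

Petitioner allotment: 7 base + 3 multi-party = 10. Respondent allotment: 7.
Petitioner peremptories used: #18, #8, #10 — 3 (for-cause on #1, #11, #3 don't count).
Respondent peremptories used: #1, #17 — 2 (the for-cause on #17 doesn't count).
Remaining: (10 − 3) + (7 − 2) = 12.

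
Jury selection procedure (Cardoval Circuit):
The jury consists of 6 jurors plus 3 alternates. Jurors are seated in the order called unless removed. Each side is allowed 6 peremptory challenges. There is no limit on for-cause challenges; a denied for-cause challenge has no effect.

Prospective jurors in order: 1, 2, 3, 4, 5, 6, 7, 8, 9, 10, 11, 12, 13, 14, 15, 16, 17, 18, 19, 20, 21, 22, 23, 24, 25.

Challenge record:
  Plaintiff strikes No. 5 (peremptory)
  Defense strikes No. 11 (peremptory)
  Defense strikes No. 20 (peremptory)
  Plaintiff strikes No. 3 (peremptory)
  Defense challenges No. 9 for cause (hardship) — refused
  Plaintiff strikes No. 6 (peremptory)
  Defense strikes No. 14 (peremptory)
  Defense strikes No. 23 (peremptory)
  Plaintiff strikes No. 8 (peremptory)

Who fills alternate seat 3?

15

Removed: #3, #5, #6, #8, #11, #14, #20, #23. (#9 stays — for-cause denied.)
Filling seats in venire order through position 9: #1, #2, #4, #7, #9, #10, #12, #13, #15.
So alternate 3 is #15.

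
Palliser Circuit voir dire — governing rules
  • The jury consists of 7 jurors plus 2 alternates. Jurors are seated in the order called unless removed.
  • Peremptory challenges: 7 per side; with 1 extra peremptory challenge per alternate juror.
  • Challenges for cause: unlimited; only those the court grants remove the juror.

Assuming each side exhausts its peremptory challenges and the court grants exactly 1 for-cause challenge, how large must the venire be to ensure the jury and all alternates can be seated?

Seats to fill: 7 + 2 alternates = 9.
Peremptories: 7 + 1×2 = 9 per side × 2 sides = 18.
For-cause removals: 1.
Minimum venire: 9 + 18 + 1 = 28.

28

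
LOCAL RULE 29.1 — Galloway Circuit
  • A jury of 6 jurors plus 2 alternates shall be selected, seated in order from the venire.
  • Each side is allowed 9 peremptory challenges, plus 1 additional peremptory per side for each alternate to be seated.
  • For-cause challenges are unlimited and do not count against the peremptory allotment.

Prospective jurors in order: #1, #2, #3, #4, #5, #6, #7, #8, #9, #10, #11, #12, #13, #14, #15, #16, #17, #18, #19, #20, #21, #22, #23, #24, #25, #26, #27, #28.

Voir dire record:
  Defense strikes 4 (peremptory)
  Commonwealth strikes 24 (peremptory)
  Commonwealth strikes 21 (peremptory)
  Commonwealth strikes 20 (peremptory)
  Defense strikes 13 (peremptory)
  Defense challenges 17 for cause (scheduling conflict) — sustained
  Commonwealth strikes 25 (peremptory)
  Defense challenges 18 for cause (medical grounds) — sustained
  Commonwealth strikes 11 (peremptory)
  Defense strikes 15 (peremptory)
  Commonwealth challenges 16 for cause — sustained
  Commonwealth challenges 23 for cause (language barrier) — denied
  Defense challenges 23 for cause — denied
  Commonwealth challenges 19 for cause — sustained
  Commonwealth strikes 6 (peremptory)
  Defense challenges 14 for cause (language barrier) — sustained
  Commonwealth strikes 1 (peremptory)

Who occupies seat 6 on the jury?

9

Removed: #1, #4, #6, #11, #13, #14, #15, #16, #17, #18, #19, #20, #21, #24, #25. (#23 stays — for-cause denied.)
Seating in order: seats 1–6 → #2, #3, #5, #7, #8, #9; alternates → #10, #12.
So seat 6 is #9.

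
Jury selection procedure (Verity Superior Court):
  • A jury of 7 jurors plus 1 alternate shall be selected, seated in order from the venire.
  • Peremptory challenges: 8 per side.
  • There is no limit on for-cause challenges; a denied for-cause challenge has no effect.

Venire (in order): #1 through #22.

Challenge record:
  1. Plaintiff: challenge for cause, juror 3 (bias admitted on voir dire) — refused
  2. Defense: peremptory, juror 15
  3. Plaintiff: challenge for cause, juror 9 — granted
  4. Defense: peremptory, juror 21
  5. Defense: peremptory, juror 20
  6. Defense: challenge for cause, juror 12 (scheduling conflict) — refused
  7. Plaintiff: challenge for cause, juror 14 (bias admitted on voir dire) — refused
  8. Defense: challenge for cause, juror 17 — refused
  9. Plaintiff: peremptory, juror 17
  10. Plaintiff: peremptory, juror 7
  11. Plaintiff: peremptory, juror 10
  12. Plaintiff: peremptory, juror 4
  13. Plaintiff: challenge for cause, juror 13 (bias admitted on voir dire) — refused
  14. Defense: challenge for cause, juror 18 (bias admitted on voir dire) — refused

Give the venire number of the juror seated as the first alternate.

Removed: #4, #7, #9, #10, #15, #17, #20, #21. (#3, #12, #13, #14, #18 stay — for-cause denied.)
Seating in order: seats 1–7 → #1, #2, #3, #5, #6, #8, #11; alternates → #12.
So alternate 1 is #12.

12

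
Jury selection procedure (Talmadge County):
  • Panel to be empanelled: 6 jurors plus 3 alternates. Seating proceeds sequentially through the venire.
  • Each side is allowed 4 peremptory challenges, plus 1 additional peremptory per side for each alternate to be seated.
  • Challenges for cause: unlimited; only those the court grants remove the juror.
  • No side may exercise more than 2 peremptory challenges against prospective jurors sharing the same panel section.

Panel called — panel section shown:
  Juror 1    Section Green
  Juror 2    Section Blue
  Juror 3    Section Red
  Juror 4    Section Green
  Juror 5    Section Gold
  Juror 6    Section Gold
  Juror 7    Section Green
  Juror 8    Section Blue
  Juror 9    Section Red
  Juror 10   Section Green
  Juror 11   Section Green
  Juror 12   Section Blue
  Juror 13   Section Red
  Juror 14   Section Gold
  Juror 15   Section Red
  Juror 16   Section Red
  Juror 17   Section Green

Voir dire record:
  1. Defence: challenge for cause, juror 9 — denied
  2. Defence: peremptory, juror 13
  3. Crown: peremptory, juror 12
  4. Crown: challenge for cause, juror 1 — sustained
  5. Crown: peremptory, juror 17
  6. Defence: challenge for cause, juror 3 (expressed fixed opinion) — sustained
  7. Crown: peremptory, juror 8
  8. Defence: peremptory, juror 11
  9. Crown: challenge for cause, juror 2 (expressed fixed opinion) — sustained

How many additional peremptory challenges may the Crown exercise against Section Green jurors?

Crown peremptories so far: #12, #17, #8 — 3 of 7 used, 4 left overall.
Against Section Green: #17 — 1 used; per-section cap 2 leaves 1.
Binding limit: min(4, 1) = 1.

1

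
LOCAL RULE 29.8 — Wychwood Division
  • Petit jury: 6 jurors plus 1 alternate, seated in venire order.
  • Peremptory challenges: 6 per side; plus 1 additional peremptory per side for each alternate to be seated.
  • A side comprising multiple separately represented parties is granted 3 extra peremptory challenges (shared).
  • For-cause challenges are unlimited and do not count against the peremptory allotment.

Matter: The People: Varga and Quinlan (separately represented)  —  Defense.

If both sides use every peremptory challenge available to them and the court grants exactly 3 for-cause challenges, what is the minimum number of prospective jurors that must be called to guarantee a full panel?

Seats to fill: 6 + 1 alternates = 7.
Peremptories — The People: 6 + 1×1 + 3 = 10; Defense: 6 + 1×1 = 7; total 17.
For-cause removals: 3.
Minimum venire: 7 + 17 + 3 = 27.

27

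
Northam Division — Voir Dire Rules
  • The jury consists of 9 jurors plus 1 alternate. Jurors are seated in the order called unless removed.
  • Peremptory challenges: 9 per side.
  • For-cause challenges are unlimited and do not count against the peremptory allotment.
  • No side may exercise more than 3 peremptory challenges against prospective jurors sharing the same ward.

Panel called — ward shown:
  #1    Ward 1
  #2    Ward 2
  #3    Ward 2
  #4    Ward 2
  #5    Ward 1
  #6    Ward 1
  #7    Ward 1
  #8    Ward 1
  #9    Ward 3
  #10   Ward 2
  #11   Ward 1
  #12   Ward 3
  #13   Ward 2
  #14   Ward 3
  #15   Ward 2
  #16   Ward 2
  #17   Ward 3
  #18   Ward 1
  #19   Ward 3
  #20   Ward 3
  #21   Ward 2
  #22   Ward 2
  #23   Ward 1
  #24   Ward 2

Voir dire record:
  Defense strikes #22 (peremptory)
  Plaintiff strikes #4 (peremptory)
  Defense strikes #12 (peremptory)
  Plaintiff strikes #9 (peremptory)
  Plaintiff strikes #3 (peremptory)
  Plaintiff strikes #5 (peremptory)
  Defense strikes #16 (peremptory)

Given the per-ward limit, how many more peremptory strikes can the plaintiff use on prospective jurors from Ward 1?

2

Plaintiff peremptories so far: #4, #9, #3, #5 — 4 of 9 used, 5 left overall.
Against Ward 1: #5 — 1 used; per-ward cap 3 leaves 2.
Binding limit: min(5, 2) = 2.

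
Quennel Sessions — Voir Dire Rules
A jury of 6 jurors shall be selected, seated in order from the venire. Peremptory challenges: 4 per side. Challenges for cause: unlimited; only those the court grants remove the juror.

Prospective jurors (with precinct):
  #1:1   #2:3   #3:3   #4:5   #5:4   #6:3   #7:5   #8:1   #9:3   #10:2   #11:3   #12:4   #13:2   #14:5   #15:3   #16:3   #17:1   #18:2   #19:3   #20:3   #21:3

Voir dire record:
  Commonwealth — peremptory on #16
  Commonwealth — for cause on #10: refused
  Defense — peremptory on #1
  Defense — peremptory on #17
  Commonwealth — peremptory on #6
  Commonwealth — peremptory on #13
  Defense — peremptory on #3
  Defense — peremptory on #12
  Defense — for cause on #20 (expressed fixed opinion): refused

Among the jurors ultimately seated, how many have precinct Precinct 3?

2

Removed: #1, #3, #6, #12, #13, #16, #17.
Seated jurors 1–6: #2, #4, #5, #7, #8, #9.
Of those, in Precinct 3: #2, #9 → 2.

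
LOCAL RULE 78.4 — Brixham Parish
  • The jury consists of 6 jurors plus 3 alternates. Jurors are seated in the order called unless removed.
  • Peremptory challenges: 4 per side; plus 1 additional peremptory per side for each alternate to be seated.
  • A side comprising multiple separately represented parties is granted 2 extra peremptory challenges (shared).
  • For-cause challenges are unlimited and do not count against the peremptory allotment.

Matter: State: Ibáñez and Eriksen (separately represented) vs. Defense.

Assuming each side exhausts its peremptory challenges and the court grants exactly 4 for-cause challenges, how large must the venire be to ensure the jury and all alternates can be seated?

Seats to fill: 6 + 3 alternates = 9.
Peremptories — State: 4 + 1×3 + 2 = 9; Defense: 4 + 1×3 = 7; total 16.
For-cause removals: 4.
Minimum venire: 9 + 16 + 4 = 29.

29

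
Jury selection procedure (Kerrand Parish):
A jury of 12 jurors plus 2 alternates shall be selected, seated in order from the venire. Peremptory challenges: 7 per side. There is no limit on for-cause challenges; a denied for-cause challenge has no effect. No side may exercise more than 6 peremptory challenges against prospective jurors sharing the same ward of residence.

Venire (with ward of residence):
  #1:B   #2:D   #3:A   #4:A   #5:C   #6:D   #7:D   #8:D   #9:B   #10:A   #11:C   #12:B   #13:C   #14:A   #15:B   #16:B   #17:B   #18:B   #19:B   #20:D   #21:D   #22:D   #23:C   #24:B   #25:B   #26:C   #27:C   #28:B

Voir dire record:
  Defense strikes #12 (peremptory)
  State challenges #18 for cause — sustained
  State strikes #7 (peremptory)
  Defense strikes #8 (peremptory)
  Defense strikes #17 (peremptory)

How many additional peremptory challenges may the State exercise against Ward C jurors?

6

State peremptories so far: #7 — 1 of 7 used, 6 left overall.
Against Ward C: none yet — per-ward cap 6 leaves 6.
Binding limit: min(6, 6) = 6.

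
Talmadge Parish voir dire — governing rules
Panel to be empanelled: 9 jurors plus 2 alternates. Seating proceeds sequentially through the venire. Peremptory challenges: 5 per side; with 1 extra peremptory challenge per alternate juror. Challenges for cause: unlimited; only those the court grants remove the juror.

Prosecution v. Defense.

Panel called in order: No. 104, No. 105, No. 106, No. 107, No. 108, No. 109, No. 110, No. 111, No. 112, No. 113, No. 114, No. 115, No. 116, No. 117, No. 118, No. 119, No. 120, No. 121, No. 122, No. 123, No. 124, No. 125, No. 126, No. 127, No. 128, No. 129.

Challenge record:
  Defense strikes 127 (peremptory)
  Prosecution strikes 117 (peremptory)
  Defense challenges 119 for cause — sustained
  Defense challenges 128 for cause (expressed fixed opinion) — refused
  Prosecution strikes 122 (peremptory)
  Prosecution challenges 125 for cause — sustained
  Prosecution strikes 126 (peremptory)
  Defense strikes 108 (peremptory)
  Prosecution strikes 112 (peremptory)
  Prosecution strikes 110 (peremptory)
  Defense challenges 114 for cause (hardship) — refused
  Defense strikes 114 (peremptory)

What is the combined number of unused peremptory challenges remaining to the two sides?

6

Prosecution allotment: 5 base + 1 × 2 alternates = 7. Defense allotment: 5 base + 1 × 2 alternates = 7.
Prosecution peremptories used: #117, #122, #126, #112, #110 — 5 (the for-cause on #125 doesn't count).
Defense peremptories used: #127, #108, #114 — 3 (for-cause on #119, #128, #114 don't count).
Remaining: (7 − 5) + (7 − 3) = 6.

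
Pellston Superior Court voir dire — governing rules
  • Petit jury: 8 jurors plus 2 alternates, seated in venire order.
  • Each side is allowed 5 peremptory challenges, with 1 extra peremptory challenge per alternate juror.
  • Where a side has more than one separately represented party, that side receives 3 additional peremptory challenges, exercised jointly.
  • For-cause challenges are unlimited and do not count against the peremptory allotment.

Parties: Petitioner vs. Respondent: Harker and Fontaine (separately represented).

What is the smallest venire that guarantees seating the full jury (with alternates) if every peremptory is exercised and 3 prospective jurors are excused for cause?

Seats to fill: 8 + 2 alternates = 10.
Peremptories — Petitioner: 5 + 1×2 = 7; Respondent: 5 + 1×2 + 3 = 10; total 17.
For-cause removals: 3.
Minimum venire: 10 + 17 + 3 = 30.

30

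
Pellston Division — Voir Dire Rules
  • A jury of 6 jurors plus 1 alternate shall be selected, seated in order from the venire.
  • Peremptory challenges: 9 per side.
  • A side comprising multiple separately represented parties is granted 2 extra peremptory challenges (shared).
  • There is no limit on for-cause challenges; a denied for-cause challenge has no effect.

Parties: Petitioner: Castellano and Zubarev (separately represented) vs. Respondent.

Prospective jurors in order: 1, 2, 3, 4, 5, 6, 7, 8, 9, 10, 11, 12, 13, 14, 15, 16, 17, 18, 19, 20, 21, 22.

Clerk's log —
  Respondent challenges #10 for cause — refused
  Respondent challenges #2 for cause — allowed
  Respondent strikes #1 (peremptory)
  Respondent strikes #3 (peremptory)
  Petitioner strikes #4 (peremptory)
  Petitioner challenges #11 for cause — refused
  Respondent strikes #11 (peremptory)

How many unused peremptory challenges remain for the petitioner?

Petitioner allotment: 9 base + 2 multi-party = 11.
Petitioner peremptories used: #4 — 1 (the for-cause on #11 doesn't count).
Remaining: 11 − 1 = 10.

10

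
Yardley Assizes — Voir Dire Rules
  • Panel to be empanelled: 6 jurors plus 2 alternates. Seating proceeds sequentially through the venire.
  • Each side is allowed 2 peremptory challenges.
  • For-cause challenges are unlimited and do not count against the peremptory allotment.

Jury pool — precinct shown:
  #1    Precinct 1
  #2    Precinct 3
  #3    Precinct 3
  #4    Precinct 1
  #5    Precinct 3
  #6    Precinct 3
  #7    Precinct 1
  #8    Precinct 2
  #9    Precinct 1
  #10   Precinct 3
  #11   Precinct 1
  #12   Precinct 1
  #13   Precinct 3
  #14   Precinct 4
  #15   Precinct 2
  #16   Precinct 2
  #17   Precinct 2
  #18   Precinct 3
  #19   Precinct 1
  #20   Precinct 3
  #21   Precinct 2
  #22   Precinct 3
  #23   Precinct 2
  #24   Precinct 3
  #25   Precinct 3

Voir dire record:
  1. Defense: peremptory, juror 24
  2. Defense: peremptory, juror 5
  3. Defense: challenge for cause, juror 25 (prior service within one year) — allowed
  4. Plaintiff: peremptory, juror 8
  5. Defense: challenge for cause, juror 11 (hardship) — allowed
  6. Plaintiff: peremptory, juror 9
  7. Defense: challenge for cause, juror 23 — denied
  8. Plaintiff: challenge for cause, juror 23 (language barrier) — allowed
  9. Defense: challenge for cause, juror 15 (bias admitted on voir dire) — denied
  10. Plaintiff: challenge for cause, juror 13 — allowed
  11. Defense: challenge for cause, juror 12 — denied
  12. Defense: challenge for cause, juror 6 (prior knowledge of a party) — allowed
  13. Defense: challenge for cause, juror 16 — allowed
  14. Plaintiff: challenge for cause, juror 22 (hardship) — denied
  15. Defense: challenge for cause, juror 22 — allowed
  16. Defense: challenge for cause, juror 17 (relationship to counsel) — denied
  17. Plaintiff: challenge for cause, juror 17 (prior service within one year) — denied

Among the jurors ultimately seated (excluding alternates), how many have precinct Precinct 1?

3

Removed: #5, #6, #8, #9, #11, #13, #16, #22, #23, #24, #25.
Seated jurors 1–6: #1, #2, #3, #4, #7, #10 (alternates #12, #14 not counted).
Of those, in Precinct 1: #1, #4, #7 → 3.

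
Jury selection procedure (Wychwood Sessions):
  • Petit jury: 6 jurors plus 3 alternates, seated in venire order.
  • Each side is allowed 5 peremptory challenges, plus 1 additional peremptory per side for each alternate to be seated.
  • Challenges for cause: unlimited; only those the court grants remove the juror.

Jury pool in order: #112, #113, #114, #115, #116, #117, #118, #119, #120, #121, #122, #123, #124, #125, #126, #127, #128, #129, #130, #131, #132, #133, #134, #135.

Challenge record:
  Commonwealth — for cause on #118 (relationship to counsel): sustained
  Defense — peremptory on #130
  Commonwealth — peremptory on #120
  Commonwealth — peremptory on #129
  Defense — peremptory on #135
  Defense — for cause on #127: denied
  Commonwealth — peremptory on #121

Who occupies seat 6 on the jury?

117

Removed: #118, #120, #121, #129, #130, #135. (#127 stays — for-cause denied.)
Seating in order: seats 1–6 → #112, #113, #114, #115, #116, #117; alternates → #119, #122, #123.
So seat 6 is #117.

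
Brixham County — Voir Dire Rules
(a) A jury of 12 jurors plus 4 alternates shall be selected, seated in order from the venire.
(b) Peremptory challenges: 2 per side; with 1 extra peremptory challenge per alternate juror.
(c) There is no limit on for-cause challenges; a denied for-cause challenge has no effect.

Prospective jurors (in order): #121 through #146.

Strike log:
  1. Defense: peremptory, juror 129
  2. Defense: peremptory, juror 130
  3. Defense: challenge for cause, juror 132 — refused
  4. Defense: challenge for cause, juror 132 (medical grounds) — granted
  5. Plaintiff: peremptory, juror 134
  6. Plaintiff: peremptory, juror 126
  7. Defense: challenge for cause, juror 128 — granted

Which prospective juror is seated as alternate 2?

140

Removed: #126, #128, #129, #130, #132, #134.
Seating in order: seats 1–12 → #121, #122, #123, #124, #125, #127, #131, #133, #135, #136, #137, #138; alternates → #139, #140, #141, #142.
So alternate 2 is #140.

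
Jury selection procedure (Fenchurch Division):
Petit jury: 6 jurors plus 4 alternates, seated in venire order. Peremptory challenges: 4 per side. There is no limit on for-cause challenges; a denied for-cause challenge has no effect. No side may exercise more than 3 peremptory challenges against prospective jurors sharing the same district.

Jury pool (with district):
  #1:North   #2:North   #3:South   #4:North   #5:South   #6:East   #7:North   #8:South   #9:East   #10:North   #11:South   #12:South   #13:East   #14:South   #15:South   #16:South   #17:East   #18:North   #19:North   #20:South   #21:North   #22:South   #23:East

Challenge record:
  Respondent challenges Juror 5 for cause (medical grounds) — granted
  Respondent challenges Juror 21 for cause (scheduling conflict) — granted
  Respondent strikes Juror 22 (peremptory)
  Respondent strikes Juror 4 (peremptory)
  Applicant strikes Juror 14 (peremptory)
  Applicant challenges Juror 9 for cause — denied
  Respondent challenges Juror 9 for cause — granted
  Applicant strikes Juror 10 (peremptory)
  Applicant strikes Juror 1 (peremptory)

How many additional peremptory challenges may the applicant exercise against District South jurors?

1

Applicant peremptories so far: #14, #10, #1 — 3 of 4 used, 1 left overall.
Against District South: #14 — 1 used; per-district cap 3 leaves 2.
Binding limit: min(1, 2) = 1.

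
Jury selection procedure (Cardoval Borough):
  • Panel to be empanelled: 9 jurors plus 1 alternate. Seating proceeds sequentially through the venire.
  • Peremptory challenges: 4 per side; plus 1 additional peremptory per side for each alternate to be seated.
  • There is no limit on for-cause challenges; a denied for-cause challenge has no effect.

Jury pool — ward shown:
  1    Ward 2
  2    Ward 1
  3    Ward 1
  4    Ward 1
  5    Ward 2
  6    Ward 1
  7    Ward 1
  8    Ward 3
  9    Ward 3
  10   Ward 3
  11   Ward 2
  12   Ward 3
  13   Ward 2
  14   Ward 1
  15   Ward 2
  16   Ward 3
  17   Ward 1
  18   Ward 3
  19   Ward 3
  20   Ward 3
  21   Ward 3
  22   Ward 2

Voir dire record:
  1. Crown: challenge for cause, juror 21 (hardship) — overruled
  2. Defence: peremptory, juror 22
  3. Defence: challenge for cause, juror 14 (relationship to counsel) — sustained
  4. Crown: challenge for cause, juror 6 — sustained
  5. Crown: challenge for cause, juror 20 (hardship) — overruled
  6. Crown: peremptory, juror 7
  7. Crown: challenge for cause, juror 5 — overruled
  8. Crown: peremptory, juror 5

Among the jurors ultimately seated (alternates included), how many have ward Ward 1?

Removed: #5, #6, #7, #14, #22.
Seated (10 incl. alternates): #1, #2, #3, #4, #8, #9, #10, #11, #12, #13.
Of those, in Ward 1: #2, #3, #4 → 3.

3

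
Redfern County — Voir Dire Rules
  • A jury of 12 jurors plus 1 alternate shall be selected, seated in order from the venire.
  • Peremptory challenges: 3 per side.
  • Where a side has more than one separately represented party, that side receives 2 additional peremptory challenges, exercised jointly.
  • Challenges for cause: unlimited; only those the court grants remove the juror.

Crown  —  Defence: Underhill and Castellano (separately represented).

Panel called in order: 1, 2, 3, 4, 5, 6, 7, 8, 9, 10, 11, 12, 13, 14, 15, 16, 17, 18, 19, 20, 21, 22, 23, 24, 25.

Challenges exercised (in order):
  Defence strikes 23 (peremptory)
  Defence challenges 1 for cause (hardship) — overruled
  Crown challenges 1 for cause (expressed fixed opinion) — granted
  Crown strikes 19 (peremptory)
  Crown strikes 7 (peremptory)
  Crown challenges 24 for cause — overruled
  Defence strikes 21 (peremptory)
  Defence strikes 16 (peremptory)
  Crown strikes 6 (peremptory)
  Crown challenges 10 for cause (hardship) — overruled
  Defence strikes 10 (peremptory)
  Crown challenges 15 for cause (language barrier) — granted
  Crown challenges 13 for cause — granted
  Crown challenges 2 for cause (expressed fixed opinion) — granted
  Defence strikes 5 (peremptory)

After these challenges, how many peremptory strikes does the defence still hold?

Defence allotment: 3 base + 2 multi-party = 5.
Defence peremptories used: #23, #21, #16, #10, #5 — 5 (the for-cause on #1 doesn't count).
Remaining: 5 − 5 = 0.

0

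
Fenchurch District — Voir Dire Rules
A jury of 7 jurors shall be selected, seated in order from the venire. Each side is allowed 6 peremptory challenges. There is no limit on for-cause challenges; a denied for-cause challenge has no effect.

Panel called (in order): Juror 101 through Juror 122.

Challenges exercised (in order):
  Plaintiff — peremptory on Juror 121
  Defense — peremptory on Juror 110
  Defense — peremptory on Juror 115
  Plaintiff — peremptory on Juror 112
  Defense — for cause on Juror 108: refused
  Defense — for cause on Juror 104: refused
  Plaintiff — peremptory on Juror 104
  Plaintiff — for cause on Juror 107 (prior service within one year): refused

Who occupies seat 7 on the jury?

108

Removed: #104, #110, #112, #115, #121. (#107, #108 stay — for-cause denied.)
Seating in order: seats 1–7 → #101, #102, #103, #105, #106, #107, #108.
So seat 7 is #108.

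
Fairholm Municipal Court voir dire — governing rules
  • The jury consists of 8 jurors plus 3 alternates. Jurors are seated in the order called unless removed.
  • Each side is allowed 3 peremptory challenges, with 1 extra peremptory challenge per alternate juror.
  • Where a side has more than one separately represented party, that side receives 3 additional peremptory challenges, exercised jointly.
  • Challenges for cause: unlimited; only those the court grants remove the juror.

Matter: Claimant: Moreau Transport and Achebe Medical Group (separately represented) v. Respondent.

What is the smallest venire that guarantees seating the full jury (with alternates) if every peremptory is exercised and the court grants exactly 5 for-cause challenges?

Seats to fill: 8 + 3 alternates = 11.
Peremptories — Claimant: 3 + 1×3 + 3 = 9; Respondent: 3 + 1×3 = 6; total 15.
For-cause removals: 5.
Minimum venire: 11 + 15 + 5 = 31.

31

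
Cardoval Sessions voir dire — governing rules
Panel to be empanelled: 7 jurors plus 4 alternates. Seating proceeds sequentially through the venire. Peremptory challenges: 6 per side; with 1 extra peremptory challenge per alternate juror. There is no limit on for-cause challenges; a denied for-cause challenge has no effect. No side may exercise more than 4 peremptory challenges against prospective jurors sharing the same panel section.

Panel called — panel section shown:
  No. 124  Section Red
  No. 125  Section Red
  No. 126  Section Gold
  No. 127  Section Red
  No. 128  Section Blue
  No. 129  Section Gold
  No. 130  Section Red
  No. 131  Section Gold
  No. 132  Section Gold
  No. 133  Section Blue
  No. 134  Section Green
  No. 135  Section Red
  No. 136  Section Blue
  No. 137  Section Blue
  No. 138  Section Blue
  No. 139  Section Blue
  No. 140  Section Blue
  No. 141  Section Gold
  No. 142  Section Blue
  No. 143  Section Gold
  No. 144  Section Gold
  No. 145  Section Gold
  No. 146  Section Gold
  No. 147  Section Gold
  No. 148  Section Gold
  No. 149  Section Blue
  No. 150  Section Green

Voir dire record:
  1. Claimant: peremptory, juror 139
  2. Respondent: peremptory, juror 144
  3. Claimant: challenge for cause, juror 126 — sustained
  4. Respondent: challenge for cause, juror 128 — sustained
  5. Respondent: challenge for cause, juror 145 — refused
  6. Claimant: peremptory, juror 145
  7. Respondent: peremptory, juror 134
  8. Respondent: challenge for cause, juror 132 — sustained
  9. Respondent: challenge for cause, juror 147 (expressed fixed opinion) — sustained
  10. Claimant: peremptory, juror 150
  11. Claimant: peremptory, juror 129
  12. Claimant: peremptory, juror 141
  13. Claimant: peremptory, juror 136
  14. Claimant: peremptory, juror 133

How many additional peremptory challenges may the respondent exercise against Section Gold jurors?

Respondent peremptories so far: #144, #134 — 2 of 10 used, 8 left overall.
Against Section Gold: #144 — 1 used; per-section cap 4 leaves 3.
Binding limit: min(8, 3) = 3.

3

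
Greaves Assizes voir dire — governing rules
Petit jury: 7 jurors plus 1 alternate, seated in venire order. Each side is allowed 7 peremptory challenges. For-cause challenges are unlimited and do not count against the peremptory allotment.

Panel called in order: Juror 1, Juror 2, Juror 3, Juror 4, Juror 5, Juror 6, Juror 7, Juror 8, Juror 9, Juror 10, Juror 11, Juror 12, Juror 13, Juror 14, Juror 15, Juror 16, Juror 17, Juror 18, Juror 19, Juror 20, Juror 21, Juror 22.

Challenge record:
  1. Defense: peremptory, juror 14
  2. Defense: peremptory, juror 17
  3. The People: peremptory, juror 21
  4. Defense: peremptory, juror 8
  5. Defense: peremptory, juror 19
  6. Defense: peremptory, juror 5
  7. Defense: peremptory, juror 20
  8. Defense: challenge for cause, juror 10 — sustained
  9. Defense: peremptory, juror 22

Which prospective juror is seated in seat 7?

9

Removed: #5, #8, #10, #14, #17, #19, #20, #21, #22.
Seating in order: seats 1–7 → #1, #2, #3, #4, #6, #7, #9; alternates → #11.
So seat 7 is #9.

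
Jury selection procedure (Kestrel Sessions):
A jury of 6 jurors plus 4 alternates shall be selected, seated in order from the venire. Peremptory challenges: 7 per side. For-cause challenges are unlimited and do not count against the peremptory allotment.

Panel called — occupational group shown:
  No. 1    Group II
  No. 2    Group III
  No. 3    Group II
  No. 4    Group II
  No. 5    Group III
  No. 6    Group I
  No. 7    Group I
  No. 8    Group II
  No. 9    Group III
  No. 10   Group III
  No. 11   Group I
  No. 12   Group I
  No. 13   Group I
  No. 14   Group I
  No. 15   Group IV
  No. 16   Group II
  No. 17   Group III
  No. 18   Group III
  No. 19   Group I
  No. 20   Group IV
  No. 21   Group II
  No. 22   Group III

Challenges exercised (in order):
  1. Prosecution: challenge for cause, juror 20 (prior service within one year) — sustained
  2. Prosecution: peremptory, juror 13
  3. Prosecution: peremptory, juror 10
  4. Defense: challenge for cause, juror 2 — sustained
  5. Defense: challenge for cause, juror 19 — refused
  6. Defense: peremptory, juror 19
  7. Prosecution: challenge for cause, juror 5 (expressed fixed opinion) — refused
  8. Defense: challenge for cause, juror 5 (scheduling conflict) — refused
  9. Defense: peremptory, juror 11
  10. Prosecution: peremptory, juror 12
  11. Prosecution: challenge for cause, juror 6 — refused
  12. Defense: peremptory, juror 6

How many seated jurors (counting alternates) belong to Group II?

5

Removed: #2, #6, #10, #11, #12, #13, #19, #20.
Seated (10 incl. alternates): #1, #3, #4, #5, #7, #8, #9, #14, #15, #16.
Of those, in Group II: #1, #3, #4, #8, #16 → 5.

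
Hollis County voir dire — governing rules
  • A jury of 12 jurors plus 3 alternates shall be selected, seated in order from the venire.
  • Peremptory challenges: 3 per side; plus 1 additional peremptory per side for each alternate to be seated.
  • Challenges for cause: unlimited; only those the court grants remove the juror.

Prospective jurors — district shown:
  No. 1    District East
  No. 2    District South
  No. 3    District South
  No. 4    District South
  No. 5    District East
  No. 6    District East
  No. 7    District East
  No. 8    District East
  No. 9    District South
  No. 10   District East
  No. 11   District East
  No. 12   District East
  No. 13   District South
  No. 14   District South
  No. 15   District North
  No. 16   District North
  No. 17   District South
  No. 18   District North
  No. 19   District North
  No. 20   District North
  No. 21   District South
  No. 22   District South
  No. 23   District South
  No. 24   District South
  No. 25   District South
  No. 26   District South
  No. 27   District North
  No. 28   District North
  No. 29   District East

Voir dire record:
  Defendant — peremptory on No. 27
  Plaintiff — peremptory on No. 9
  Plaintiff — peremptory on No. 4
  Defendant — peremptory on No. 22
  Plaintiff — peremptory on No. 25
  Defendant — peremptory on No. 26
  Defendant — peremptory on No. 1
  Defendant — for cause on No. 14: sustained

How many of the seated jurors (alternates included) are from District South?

Removed: #1, #4, #9, #14, #22, #25, #26, #27.
Seated (15 incl. alternates): #2, #3, #5, #6, #7, #8, #10, #11, #12, #13, #15, #16, #17, #18, #19.
Of those, in District South: #2, #3, #13, #17 → 4.

4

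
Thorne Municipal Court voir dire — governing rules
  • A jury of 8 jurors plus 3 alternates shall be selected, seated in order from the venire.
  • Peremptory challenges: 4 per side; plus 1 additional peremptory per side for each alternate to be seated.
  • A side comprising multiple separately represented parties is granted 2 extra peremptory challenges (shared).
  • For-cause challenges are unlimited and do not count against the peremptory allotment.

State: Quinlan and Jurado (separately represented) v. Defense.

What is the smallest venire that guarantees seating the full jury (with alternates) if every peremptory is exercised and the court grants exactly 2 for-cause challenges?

Seats to fill: 8 + 3 alternates = 11.
Peremptories — State: 4 + 1×3 + 2 = 9; Defense: 4 + 1×3 = 7; total 16.
For-cause removals: 2.
Minimum venire: 11 + 16 + 2 = 29.

29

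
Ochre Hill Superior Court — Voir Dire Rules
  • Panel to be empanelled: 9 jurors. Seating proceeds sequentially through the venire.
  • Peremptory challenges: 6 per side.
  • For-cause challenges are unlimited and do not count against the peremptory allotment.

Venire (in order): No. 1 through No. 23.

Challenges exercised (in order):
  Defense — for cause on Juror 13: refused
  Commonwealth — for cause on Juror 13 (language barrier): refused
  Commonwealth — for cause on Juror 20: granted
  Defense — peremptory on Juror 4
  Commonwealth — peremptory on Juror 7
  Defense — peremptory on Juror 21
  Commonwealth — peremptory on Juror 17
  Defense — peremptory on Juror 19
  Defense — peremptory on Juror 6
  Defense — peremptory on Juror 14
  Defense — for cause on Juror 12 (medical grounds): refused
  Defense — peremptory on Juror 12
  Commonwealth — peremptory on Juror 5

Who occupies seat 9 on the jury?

Removed: #4, #5, #6, #7, #12, #14, #17, #19, #20, #21. (#13 stays — for-cause denied.)
Filling seats in venire order through position 9: #1, #2, #3, #8, #9, #10, #11, #13, #15.
So seat 9 is #15.

15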